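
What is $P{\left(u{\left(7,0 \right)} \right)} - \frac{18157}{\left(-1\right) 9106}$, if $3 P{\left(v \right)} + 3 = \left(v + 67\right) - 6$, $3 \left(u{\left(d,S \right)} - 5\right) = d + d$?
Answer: $\frac{2011931}{81954} \approx 24.549$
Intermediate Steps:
$u{\left(d,S \right)} = 5 + \frac{2 d}{3}$ ($u{\left(d,S \right)} = 5 + \frac{d + d}{3} = 5 + \frac{2 d}{3}$)
$P{\left(v \right)} = \frac{58}{3} + \frac{v}{3}$ ($P{\left(v \right)} = -1 + \frac{\left(v + 67\right) - 6}{3} = -1 + \frac{\left(67 + v\right) - 6}{3} = -1 + \frac{61 + v}{3} = -1 + \left(\frac{61}{3} + \frac{v}{3}\right) = \frac{58}{3} + \frac{v}{3}$)
$P{\left(u{\left(7,0 \right)} \right)} - \frac{18157}{\left(-1\right) 9106} = \left(\frac{58}{3} + \frac{5 + \frac{2}{3} \cdot 7}{3}\right) - \frac{18157}{\left(-1\right) 9106} = \left(\frac{58}{3} + \frac{5 + \frac{14}{3}}{3}\right) - \frac{18157}{-9106} = \left(\frac{58}{3} + \frac{1}{3} \cdot \frac{29}{3}\right) - 18157 \left(- \frac{1}{9106}\right) = \left(\frac{58}{3} + \frac{29}{9}\right) - - \frac{18157}{9106} = \frac{203}{9} + \frac{18157}{9106} = \frac{2011931}{81954}$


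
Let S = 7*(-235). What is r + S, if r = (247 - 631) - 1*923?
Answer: -2952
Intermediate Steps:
S = -1645
r = -1307 (r = -384 - 923 = -1307)
r + S = -1307 - 1645 = -2952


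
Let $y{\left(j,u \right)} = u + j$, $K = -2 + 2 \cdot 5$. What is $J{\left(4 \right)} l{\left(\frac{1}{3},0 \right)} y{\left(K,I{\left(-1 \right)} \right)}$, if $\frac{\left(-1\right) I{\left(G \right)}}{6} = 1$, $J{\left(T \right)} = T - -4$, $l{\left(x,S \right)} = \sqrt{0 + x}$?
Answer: $\frac{16 \sqrt{3}}{3} \approx 9.2376$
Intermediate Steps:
$l{\left(x,S \right)} = \sqrt{x}$
$J{\left(T \right)} = 4 + T$ ($J{\left(T \right)} = T + 4 = 4 + T$)
$K = 8$ ($K = -2 + 10 = 8$)
$I{\left(G \right)} = -6$ ($I{\left(G \right)} = \left(-6\right) 1 = -6$)
$y{\left(j,u \right)} = j + u$
$J{\left(4 \right)} l{\left(\frac{1}{3},0 \right)} y{\left(K,I{\left(-1 \right)} \right)} = \left(4 + 4\right) \sqrt{\frac{1}{3}} \left(8 - 6\right) = \frac{8}{\sqrt{3}} \cdot 2 = 8 \frac{\sqrt{3}}{3} \cdot 2 = \frac{8 \sqrt{3}}{3} \cdot 2 = \frac{16 \sqrt{3}}{3}$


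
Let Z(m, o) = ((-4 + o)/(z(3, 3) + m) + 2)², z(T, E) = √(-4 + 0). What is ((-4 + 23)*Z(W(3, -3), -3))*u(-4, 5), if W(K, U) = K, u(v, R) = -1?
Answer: 3249/169 - 2660*I/169 ≈ 19.225 - 15.74*I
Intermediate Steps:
z(T, E) = 2*I (z(T, E) = √(-4) = 2*I)
Z(m, o) = (2 + (-4 + o)/(m + 2*I))² (Z(m, o) = ((-4 + o)/(2*I + m) + 2)² = ((-4 + o)/(m + 2*I) + 2)² = (2 + (-4 + o)/(m + 2*I))²)
((-4 + 23)*Z(W(3, -3), -3))*u(-4, 5) = ((-4 + 23)*((-4 - 3 + 2*3 + 4*I)²/(3 + 2*I)²))*(-1) = (19*((-4 - 3 + 6 + 4*I)²/(3 + 2*I)²))*(-1) = (19*((-1 + 4*I)²/(3 + 2*I)²))*(-1) = (19*(-1 + 4*I)²/(3 + 2*I)²)*(-1) = -19*(-1 + 4*I)²/(3 + 2*I)²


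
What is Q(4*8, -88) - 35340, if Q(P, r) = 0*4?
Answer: -35340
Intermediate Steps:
Q(P, r) = 0
Q(4*8, -88) - 35340 = 0 - 35340 = -35340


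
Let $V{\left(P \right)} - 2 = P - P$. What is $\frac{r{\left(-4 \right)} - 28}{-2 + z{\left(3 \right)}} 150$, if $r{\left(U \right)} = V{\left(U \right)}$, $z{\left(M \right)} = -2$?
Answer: $975$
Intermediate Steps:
$V{\left(P \right)} = 2$ ($V{\left(P \right)} = 2 + \left(P - P\right) = 2 + 0 = 2$)
$r{\left(U \right)} = 2$
$\frac{r{\left(-4 \right)} - 28}{-2 + z{\left(3 \right)}} 150 = \frac{2 - 28}{-2 - 2} \cdot 150 = - \frac{26}{-4} \cdot 150 = \left(-26\right) \left(- \frac{1}{4}\right) 150 = \frac{13}{2} \cdot 150 = 975$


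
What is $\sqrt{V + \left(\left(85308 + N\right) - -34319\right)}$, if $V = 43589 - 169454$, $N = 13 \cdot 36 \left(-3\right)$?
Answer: $i \sqrt{7642} \approx 87.419 i$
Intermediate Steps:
$N = -1404$ ($N = 468 \left(-3\right) = -1404$)
$V = -125865$ ($V = 43589 - 169454 = -125865$)
$\sqrt{V + \left(\left(85308 + N\right) - -34319\right)} = \sqrt{-125865 + \left(\left(85308 - 1404\right) - -34319\right)} = \sqrt{-125865 + \left(83904 + 34319\right)} = \sqrt{-125865 + 118223} = \sqrt{-7642} = i \sqrt{7642}$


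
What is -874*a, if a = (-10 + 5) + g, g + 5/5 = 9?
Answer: -2622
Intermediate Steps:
g = 8 (g = -1 + 9 = 8)
a = 3 (a = (-10 + 5) + 8 = -5 + 8 = 3)
-874*a = -874*3 = -2622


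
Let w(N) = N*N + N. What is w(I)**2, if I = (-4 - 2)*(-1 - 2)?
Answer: 116964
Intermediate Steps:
I = 18 (I = -6*(-3) = 18)
w(N) = N + N**2 (w(N) = N**2 + N = N + N**2)
w(I)**2 = (18*(1 + 18))**2 = (18*19)**2 = 342**2 = 116964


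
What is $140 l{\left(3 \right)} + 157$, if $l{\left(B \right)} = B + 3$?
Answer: $997$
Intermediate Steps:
$l{\left(B \right)} = 3 + B$
$140 l{\left(3 \right)} + 157 = 140 \left(3 + 3\right) + 157 = 140 \cdot 6 + 157 = 840 + 157 = 997$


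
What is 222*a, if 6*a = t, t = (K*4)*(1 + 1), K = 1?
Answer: 296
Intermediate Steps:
t = 8 (t = (1*4)*(1 + 1) = 4*2 = 8)
a = 4/3 (a = (1/6)*8 = 4/3 ≈ 1.3333)
222*a = 222*(4/3) = 296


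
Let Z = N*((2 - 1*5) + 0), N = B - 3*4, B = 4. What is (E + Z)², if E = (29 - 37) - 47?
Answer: 961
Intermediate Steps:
N = -8 (N = 4 - 3*4 = 4 - 12 = -8)
E = -55 (E = -8 - 47 = -55)
Z = 24 (Z = -8*((2 - 1*5) + 0) = -8*((2 - 5) + 0) = -8*(-3 + 0) = -8*(-3) = 24)
(E + Z)² = (-55 + 24)² = (-31)² = 961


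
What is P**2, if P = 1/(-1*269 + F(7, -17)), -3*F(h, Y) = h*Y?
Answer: 9/473344 ≈ 1.9014e-5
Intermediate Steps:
F(h, Y) = -Y*h/3 (F(h, Y) = -h*Y/3 = -Y*h/3)
P = -3/688 (P = 1/(-1*269 - 1/3*(-17)*7) = 1/(-269 + 119/3) = 1/(-688/3) = -3/688 ≈ -0.0043605)
P**2 = (-3/688)**2 = 9/473344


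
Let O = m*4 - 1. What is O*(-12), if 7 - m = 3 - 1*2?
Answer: -276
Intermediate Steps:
m = 6 (m = 7 - (3 - 1*2) = 7 - (3 - 2) = 7 - 1*1 = 7 - 1 = 6)
O = 23 (O = 6*4 - 1 = 24 - 1 = 23)
O*(-12) = 23*(-12) = -276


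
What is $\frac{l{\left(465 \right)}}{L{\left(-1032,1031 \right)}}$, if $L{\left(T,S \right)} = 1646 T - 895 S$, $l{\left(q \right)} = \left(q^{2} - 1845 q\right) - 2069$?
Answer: $\frac{643769}{2621417} \approx 0.24558$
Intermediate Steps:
$l{\left(q \right)} = -2069 + q^{2} - 1845 q$
$L{\left(T,S \right)} = - 895 S + 1646 T$
$\frac{l{\left(465 \right)}}{L{\left(-1032,1031 \right)}} = \frac{-2069 + 465^{2} - 857925}{\left(-895\right) 1031 + 1646 \left(-1032\right)} = \frac{-2069 + 216225 - 857925}{-922745 - 1698672} = - \frac{643769}{-2621417} = \left(-643769\right) \left(- \frac{1}{2621417}\right) = \frac{643769}{2621417}$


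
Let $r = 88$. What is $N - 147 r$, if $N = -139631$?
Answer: $-152567$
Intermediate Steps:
$N - 147 r = -139631 - 12936 = -152567$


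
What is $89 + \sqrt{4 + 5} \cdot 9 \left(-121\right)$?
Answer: $-3178$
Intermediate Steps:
$89 + \sqrt{4 + 5} \cdot 9 \left(-121\right) = 89 + \sqrt{9} \cdot 9 \left(-121\right) = 89 + 3 \cdot 9 \left(-121\right) = 89 + 27 \left(-121\right) = 89 - 3267 = -3178$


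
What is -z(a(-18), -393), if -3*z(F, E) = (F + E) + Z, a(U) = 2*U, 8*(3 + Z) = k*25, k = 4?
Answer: -839/6 ≈ -139.83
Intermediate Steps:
Z = 19/2 (Z = -3 + (4*25)/8 = -3 + (⅛)*100 = -3 + 25/2 = 19/2 ≈ 9.5000)
z(F, E) = -19/6 - E/3 - F/3 (z(F, E) = -((F + E) + 19/2)/3 = -((E + F) + 19/2)/3 = -(19/2 + E + F)/3 = -19/6 - E/3 - F/3)
-z(a(-18), -393) = -(-19/6 - ⅓*(-393) - 2*(-18)/3) = -(-19/6 + 131 - ⅓*(-36)) = -(-19/6 + 131 + 12) = -1*839/6 = -839/6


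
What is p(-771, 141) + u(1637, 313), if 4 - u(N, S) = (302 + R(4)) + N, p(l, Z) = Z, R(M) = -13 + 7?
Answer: -1788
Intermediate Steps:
R(M) = -6
u(N, S) = -292 - N (u(N, S) = 4 - ((302 - 6) + N) = 4 - (296 + N) = 4 + (-296 - N) = -292 - N)
p(-771, 141) + u(1637, 313) = 141 + (-292 - 1*1637) = 141 + (-292 - 1637) = 141 - 1929 = -1788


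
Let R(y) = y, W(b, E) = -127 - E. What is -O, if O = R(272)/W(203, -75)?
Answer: 68/13 ≈ 5.2308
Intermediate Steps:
O = -68/13 (O = 272/(-127 - 1*(-75)) = 272/(-127 + 75) = 272/(-52) = 272*(-1/52) = -68/13 ≈ -5.2308)
-O = -1*(-68/13) = 68/13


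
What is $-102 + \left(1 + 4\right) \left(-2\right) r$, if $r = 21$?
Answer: $-312$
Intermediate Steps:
$-102 + \left(1 + 4\right) \left(-2\right) r = -102 + \left(1 + 4\right) \left(-2\right) 21 = -102 + 5 \left(-2\right) 21 = -102 - 210 = -312$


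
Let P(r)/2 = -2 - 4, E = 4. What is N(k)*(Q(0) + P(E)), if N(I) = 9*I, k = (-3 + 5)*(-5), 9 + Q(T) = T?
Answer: 1890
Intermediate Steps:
Q(T) = -9 + T
P(r) = -12 (P(r) = 2*(-2 - 4) = 2*(-6) = -12)
k = -10 (k = 2*(-5) = -10)
N(k)*(Q(0) + P(E)) = (9*(-10))*((-9 + 0) - 12) = -90*(-9 - 12) = -90*(-21) = 1890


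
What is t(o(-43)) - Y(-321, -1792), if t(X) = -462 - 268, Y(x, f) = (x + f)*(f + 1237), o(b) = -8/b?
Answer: -1173445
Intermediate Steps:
Y(x, f) = (1237 + f)*(f + x) (Y(x, f) = (f + x)*(1237 + f) = (1237 + f)*(f + x))
t(X) = -730
t(o(-43)) - Y(-321, -1792) = -730 - ((-1792)² + 1237*(-1792) + 1237*(-321) - 1792*(-321)) = -730 - (3211264 - 2216704 - 397077 + 575232) = -730 - 1*1172715 = -730 - 1172715 = -1173445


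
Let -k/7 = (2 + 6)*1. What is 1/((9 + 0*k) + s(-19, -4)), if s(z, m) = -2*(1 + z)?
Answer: 1/45 ≈ 0.022222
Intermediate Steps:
k = -56 (k = -7*(2 + 6) = -56 ≈ -56.000)
s(z, m) = -2 - 2*z
1/((9 + 0*k) + s(-19, -4)) = 1/((9 + 0*(-56)) + (-2 - 2*(-19))) = 1/((9 + 0) + (-2 + 38)) = 1/(9 + 36) = 1/45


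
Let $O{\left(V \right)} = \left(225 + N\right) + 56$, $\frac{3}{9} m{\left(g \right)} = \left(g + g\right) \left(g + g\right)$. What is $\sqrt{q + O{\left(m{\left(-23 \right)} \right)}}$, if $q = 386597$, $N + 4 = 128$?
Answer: $7 \sqrt{7898} \approx 622.09$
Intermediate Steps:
$N = 124$ ($N = -4 + 128 = 124$)
$m{\left(g \right)} = 12 g^{2}$ ($m{\left(g \right)} = 3 \left(g + g\right) \left(g + g\right) = 3 \cdot 2 g 2 g = 3 \cdot 4 g^{2} = 12 g^{2}$)
$O{\left(V \right)} = 405$ ($O{\left(V \right)} = \left(225 + 124\right) + 56 = 349 + 56 = 405$)
$\sqrt{q + O{\left(m{\left(-23 \right)} \right)}} = \sqrt{386597 + 405} = \sqrt{387002} = 7 \sqrt{7898}$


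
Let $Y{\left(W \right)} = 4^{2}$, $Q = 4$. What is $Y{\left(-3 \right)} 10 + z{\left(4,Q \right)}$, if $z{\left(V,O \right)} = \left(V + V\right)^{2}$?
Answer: $224$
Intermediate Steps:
$z{\left(V,O \right)} = 4 V^{2}$ ($z{\left(V,O \right)} = \left(2 V\right)^{2} = 4 V^{2}$)
$Y{\left(W \right)} = 16$
$Y{\left(-3 \right)} 10 + z{\left(4,Q \right)} = 16 \cdot 10 + 4 \cdot 4^{2} = 160 + 4 \cdot 16 = 160 + 64 = 224$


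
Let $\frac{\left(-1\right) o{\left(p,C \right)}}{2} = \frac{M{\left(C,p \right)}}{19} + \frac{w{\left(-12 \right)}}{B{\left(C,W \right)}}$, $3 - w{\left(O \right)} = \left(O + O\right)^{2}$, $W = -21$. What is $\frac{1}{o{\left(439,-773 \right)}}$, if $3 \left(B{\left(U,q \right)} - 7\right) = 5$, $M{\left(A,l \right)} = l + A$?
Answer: $\frac{247}{41345} \approx 0.0059741$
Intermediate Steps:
$M{\left(A,l \right)} = A + l$
$B{\left(U,q \right)} = \frac{26}{3}$ ($B{\left(U,q \right)} = 7 + \frac{1}{3} \cdot 5 = 7 + \frac{5}{3} = \frac{26}{3}$)
$w{\left(O \right)} = 3 - 4 O^{2}$ ($w{\left(O \right)} = 3 - \left(O + O\right)^{2} = 3 - \left(2 O\right)^{2} = 3 - 4 O^{2}$)
$o{\left(p,C \right)} = \frac{1719}{13} - \frac{2 C}{19} - \frac{2 p}{19}$ ($o{\left(p,C \right)} = - 2 \left(\frac{C + p}{19} + \frac{3 - 4 \left(-12\right)^{2}}{\frac{26}{3}}\right) = - 2 \left(\left(C + p\right) \frac{1}{19} + \left(3 - 576\right) \frac{3}{26}\right) = - 2 \left(\left(\frac{C}{19} + \frac{p}{19}\right) + \left(3 - 576\right) \frac{3}{26}\right) = - 2 \left(\left(\frac{C}{19} + \frac{p}{19}\right) - \frac{1719}{26}\right) = - 2 \left(- \frac{1719}{26} + \frac{C}{19} + \frac{p}{19}\right) = \frac{1719}{13} - \frac{2 C}{19} - \frac{2 p}{19}$)
$\frac{1}{o{\left(439,-773 \right)}} = \frac{1}{\frac{1719}{13} - - \frac{1546}{19} - \frac{878}{19}} = \frac{1}{\frac{1719}{13} + \frac{1546}{19} - \frac{878}{19}} = \frac{1}{\frac{41345}{247}} = \frac{247}{41345}$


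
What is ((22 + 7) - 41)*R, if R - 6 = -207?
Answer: 2412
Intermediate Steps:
R = -201 (R = 6 - 207 = -201)
((22 + 7) - 41)*R = ((22 + 7) - 41)*(-201) = (29 - 41)*(-201) = -12*(-201) = 2412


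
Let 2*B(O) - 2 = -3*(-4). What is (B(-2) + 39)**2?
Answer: 2116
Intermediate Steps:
B(O) = 7 (B(O) = 1 + (-3*(-4))/2 = 1 + (1/2)*12 = 1 + 6 = 7)
(B(-2) + 39)**2 = (7 + 39)**2 = 46**2 = 2116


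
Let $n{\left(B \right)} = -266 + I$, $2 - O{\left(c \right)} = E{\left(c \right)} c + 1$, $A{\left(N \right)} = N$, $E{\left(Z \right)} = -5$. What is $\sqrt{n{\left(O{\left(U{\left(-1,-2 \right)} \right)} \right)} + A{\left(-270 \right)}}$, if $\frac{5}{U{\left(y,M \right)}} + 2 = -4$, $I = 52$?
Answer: $22 i \approx 22.0 i$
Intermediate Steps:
$U{\left(y,M \right)} = - \frac{5}{6}$ ($U{\left(y,M \right)} = \frac{5}{-2 - 4} = \frac{5}{-6} = 5 \left(- \frac{1}{6}\right) = - \frac{5}{6}$)
$O{\left(c \right)} = 1 + 5 c$ ($O{\left(c \right)} = 2 - \left(- 5 c + 1\right) = 2 - \left(1 - 5 c\right) = 2 + \left(-1 + 5 c\right) = 1 + 5 c$)
$n{\left(B \right)} = -214$ ($n{\left(B \right)} = -266 + 52 = -214$)
$\sqrt{n{\left(O{\left(U{\left(-1,-2 \right)} \right)} \right)} + A{\left(-270 \right)}} = \sqrt{-214 - 270} = \sqrt{-484} = 22 i$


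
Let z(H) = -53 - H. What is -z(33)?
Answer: 86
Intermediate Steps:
-z(33) = -(-53 - 1*33) = -(-53 - 33) = -1*(-86) = 86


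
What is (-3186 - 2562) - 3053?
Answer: -8801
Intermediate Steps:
(-3186 - 2562) - 3053 = -5748 - 3053 = -8801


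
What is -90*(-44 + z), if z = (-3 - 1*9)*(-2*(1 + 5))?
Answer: -9000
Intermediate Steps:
z = 144 (z = (-3 - 9)*(-2*6) = -12*(-12) = 144)
-90*(-44 + z) = -90*(-44 + 144) = -90*100 = -9000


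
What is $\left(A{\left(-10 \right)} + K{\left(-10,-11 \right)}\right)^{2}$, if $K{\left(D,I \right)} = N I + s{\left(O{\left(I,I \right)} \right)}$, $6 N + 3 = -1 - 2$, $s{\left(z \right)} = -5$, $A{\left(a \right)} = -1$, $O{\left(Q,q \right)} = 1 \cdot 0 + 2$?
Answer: $25$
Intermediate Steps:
$O{\left(Q,q \right)} = 2$ ($O{\left(Q,q \right)} = 0 + 2 = 2$)
$N = -1$ ($N = - \frac{1}{2} + \frac{-1 - 2}{6} = - \frac{1}{2} + \frac{1}{6} \left(-3\right) = - \frac{1}{2} - \frac{1}{2} = -1$)
$K{\left(D,I \right)} = -5 - I$ ($K{\left(D,I \right)} = - I - 5 = -5 - I$)
$\left(A{\left(-10 \right)} + K{\left(-10,-11 \right)}\right)^{2} = \left(-1 - -6\right)^{2} = \left(-1 + \left(-5 + 11\right)\right)^{2} = \left(-1 + 6\right)^{2} = 5^{2} = 25$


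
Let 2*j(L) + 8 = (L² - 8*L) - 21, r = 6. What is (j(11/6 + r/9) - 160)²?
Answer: 2105401/64 ≈ 32897.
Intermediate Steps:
j(L) = -29/2 + L²/2 - 4*L (j(L) = -4 + ((L² - 8*L) - 21)/2 = -4 + (-21 + L² - 8*L)/2 = -4 + (-21/2 + L²/2 - 4*L) = -29/2 + L²/2 - 4*L)
(j(11/6 + r/9) - 160)² = ((-29/2 + (11/6 + 6/9)²/2 - 4*(11/6 + 6/9)) - 160)² = ((-29/2 + (11*(⅙) + 6*(⅑))²/2 - 4*(11*(⅙) + 6*(⅑))) - 160)² = ((-29/2 + (11/6 + ⅔)²/2 - 4*(11/6 + ⅔)) - 160)² = ((-29/2 + (5/2)²/2 - 4*5/2) - 160)² = ((-29/2 + (½)*(25/4) - 10) - 160)² = ((-29/2 + 25/8 - 10) - 160)² = (-171/8 - 160)² = (-1451/8)² = 2105401/64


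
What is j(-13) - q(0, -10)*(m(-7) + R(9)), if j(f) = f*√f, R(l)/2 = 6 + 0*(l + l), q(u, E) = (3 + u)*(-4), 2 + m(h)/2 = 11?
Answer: 360 - 13*I*√13 ≈ 360.0 - 46.872*I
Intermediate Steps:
m(h) = 18 (m(h) = -4 + 2*11 = -4 + 22 = 18)
q(u, E) = -12 - 4*u
R(l) = 12 (R(l) = 2*(6 + 0*(l + l)) = 2*(6 + 0*(2*l)) = 2*(6 + 0) = 2*6 = 12)
j(f) = f^(3/2)
j(-13) - q(0, -10)*(m(-7) + R(9)) = (-13)^(3/2) - (-12 - 4*0)*(18 + 12) = -13*I*√13 - (-12 + 0)*30 = -13*I*√13 - (-12)*30 = -13*I*√13 - 1*(-360) = -13*I*√13 + 360 = 360 - 13*I*√13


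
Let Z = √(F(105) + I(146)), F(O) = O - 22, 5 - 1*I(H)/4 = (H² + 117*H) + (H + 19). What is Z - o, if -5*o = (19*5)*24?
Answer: 456 + I*√154149 ≈ 456.0 + 392.62*I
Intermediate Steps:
I(H) = -56 - 472*H - 4*H² (I(H) = 20 - 4*((H² + 117*H) + (H + 19)) = 20 - 4*((H² + 117*H) + (19 + H)) = 20 - 4*(19 + H² + 118*H) = 20 + (-76 - 472*H - 4*H²) = -56 - 472*H - 4*H²)
o = -456 (o = -19*5*24/5 = -19*24 = -⅕*2280 = -456)
F(O) = -22 + O
Z = I*√154149 (Z = √((-22 + 105) + (-56 - 472*146 - 4*146²)) = √(83 + (-56 - 68912 - 4*21316)) = √(83 + (-56 - 68912 - 85264)) = √(83 - 154232) = √(-154149) = I*√154149 ≈ 392.62*I)
Z - o = I*√154149 - 1*(-456) = I*√154149 + 456 = 456 + I*√154149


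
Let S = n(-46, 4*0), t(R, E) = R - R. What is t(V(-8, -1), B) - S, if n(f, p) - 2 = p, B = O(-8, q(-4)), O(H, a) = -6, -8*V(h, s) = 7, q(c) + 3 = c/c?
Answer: -2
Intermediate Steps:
q(c) = -2 (q(c) = -3 + c/c = -3 + 1 = -2)
V(h, s) = -7/8 (V(h, s) = -⅛*7 = -7/8)
B = -6
t(R, E) = 0
n(f, p) = 2 + p
S = 2 (S = 2 + 4*0 = 2 + 0 = 2)
t(V(-8, -1), B) - S = 0 - 1*2 = 0 - 2 = -2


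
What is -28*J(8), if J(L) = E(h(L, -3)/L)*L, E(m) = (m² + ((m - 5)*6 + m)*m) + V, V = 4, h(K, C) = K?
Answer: 4032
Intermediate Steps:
E(m) = 4 + m² + m*(-30 + 7*m) (E(m) = (m² + ((m - 5)*6 + m)*m) + 4 = (m² + ((-5 + m)*6 + m)*m) + 4 = (m² + ((-30 + 6*m) + m)*m) + 4 = (m² + (-30 + 7*m)*m) + 4 = (m² + m*(-30 + 7*m)) + 4 = 4 + m² + m*(-30 + 7*m))
J(L) = -18*L (J(L) = (4 - 30*L/L + 8*(L/L)²)*L = (4 - 30*1 + 8*1²)*L = (4 - 30 + 8*1)*L = (4 - 30 + 8)*L = -18*L)
-28*J(8) = -(-504)*8 = -28*(-144) = 4032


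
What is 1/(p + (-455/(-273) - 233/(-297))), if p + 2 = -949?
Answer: -297/281719 ≈ -0.0010542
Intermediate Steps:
p = -951 (p = -2 - 949 = -951)
1/(p + (-455/(-273) - 233/(-297))) = 1/(-951 + (-455/(-273) - 233/(-297))) = 1/(-951 + (-455*(-1/273) - 233*(-1/297))) = 1/(-951 + (5/3 + 233/297)) = 1/(-951 + 728/297) = 1/(-281719/297) = -297/281719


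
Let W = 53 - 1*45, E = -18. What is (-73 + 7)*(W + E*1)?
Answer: 660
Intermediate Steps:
W = 8 (W = 53 - 45 = 8)
(-73 + 7)*(W + E*1) = (-73 + 7)*(8 - 18*1) = -66*(8 - 18) = -66*(-10) = 660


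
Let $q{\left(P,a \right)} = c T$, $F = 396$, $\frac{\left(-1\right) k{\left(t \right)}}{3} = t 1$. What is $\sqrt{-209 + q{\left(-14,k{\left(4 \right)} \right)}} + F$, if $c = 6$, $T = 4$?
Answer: $396 + i \sqrt{185} \approx 396.0 + 13.601 i$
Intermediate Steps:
$k{\left(t \right)} = - 3 t$ ($k{\left(t \right)} = - 3 t 1 = - 3 t$)
$q{\left(P,a \right)} = 24$ ($q{\left(P,a \right)} = 6 \cdot 4 = 24$)
$\sqrt{-209 + q{\left(-14,k{\left(4 \right)} \right)}} + F = \sqrt{-209 + 24} + 396 = \sqrt{-185} + 396 = i \sqrt{185} + 396 = 396 + i \sqrt{185}$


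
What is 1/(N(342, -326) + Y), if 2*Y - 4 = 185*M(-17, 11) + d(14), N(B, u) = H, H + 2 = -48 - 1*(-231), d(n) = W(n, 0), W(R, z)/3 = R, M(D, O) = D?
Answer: -2/2737 ≈ -0.00073073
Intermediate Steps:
W(R, z) = 3*R
d(n) = 3*n
H = 181 (H = -2 + (-48 - 1*(-231)) = -2 + (-48 + 231) = -2 + 183 = 181)
N(B, u) = 181
Y = -3099/2 (Y = 2 + (185*(-17) + 3*14)/2 = 2 + (-3145 + 42)/2 = 2 + (½)*(-3103) = 2 - 3103/2 = -3099/2 ≈ -1549.5)
1/(N(342, -326) + Y) = 1/(181 - 3099/2) = 1/(-2737/2) = -2/2737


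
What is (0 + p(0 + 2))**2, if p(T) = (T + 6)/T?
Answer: 16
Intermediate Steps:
p(T) = (6 + T)/T
(0 + p(0 + 2))**2 = (0 + (6 + (0 + 2))/(0 + 2))**2 = (0 + (6 + 2)/2)**2 = (0 + (1/2)*8)**2 = (0 + 4)**2 = 4**2 = 16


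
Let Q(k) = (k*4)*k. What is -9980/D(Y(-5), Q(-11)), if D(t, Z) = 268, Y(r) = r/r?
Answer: -2495/67 ≈ -37.239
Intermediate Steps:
Y(r) = 1
Q(k) = 4*k**2 (Q(k) = (4*k)*k = 4*k**2)
-9980/D(Y(-5), Q(-11)) = -9980/268 = -9980*1/268 = -2495/67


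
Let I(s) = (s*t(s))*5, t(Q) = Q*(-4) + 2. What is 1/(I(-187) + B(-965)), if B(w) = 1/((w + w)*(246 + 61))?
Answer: -592510/415497637501 ≈ -1.4260e-6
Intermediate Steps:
t(Q) = 2 - 4*Q (t(Q) = -4*Q + 2 = 2 - 4*Q)
I(s) = 5*s*(2 - 4*s) (I(s) = (s*(2 - 4*s))*5 = 5*s*(2 - 4*s))
B(w) = 1/(614*w) (B(w) = 1/((2*w)*307) = 1/(614*w))
1/(I(-187) + B(-965)) = 1/(10*(-187)*(1 - 2*(-187)) + (1/614)/(-965)) = 1/(10*(-187)*(1 + 374) + (1/614)*(-1/965)) = 1/(10*(-187)*375 - 1/592510) = 1/(-701250 - 1/592510) = 1/(-415497637501/592510) = -592510/415497637501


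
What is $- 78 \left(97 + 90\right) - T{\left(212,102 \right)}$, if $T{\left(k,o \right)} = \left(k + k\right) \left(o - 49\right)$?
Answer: $-37058$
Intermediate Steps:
$T{\left(k,o \right)} = 2 k \left(-49 + o\right)$
$- 78 \left(97 + 90\right) - T{\left(212,102 \right)} = - 78 \left(97 + 90\right) - 2 \cdot 212 \left(-49 + 102\right) = \left(-78\right) 187 - 2 \cdot 212 \cdot 53 = -14586 - 22472 = -37058$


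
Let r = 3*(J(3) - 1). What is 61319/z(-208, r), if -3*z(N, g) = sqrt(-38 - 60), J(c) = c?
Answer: 183957*I*sqrt(2)/14 ≈ 18582.0*I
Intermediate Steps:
r = 6 (r = 3*(3 - 1) = 3*2 = 6)
z(N, g) = -7*I*sqrt(2)/3 (z(N, g) = -sqrt(-38 - 60)/3 = -7*I*sqrt(2)/3)
61319/z(-208, r) = 61319/((-7*I*sqrt(2)/3)) = 61319*(3*I*sqrt(2)/14) = 183957*I*sqrt(2)/14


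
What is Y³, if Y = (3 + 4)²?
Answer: 117649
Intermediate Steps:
Y = 49 (Y = 7² = 49)
Y³ = 49³ = 117649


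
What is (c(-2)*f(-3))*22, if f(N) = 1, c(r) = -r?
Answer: 44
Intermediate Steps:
(c(-2)*f(-3))*22 = (-1*(-2)*1)*22 = (2*1)*22 = 2*22 = 44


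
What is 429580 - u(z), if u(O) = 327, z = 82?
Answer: 429253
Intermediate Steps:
429580 - u(z) = 429580 - 1*327 = 429580 - 327 = 429253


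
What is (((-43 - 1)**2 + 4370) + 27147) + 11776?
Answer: 45229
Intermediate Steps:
(((-43 - 1)**2 + 4370) + 27147) + 11776 = (((-44)**2 + 4370) + 27147) + 11776 = ((1936 + 4370) + 27147) + 11776 = (6306 + 27147) + 11776 = 33453 + 11776 = 45229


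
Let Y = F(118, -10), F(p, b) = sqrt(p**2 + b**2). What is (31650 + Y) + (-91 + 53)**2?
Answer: 33094 + 2*sqrt(3506) ≈ 33212.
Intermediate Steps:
F(p, b) = sqrt(b**2 + p**2)
Y = 2*sqrt(3506) (Y = sqrt((-10)**2 + 118**2) = sqrt(100 + 13924) = sqrt(14024) = 2*sqrt(3506) ≈ 118.42)
(31650 + Y) + (-91 + 53)**2 = (31650 + 2*sqrt(3506)) + (-91 + 53)**2 = (31650 + 2*sqrt(3506)) + (-38)**2 = (31650 + 2*sqrt(3506)) + 1444 = 33094 + 2*sqrt(3506)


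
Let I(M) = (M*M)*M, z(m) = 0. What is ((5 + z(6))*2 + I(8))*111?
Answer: 57942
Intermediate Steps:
I(M) = M³ (I(M) = M²*M = M³)
((5 + z(6))*2 + I(8))*111 = ((5 + 0)*2 + 8³)*111 = (5*2 + 512)*111 = (10 + 512)*111 = 522*111 = 57942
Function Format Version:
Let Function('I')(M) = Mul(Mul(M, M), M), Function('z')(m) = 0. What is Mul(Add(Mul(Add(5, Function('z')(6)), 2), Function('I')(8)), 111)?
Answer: 57942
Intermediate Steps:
Function('I')(M) = Pow(M, 3) (Function('I')(M) = Mul(Pow(M, 2), M) = Pow(M, 3))
Mul(Add(Mul(Add(5, Function('z')(6)), 2), Function('I')(8)), 111) = Mul(Add(Mul(Add(5, 0), 2), Pow(8, 3)), 111) = Mul(Add(Mul(5, 2), 512), 111) = Mul(Add(10, 512), 111) = Mul(522, 111) = 57942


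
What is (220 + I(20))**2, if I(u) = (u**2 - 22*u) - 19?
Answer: 25921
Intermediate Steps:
I(u) = -19 + u**2 - 22*u
(220 + I(20))**2 = (220 + (-19 + 20**2 - 22*20))**2 = (220 + (-19 + 400 - 440))**2 = (220 - 59)**2 = 161**2 = 25921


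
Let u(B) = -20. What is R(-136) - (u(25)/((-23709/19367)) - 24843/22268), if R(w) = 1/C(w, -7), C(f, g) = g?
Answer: -8111706149/527952012 ≈ -15.364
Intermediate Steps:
R(w) = -⅐ (R(w) = 1/(-7) = -⅐)
R(-136) - (u(25)/((-23709/19367)) - 24843/22268) = -⅐ - (-20/((-23709/19367)) - 24843/22268) = -⅐ - (-20/((-23709*1/19367)) - 24843*1/22268) = -⅐ - (-20/(-23709/19367) - 24843/22268) = -⅐ - (-20*(-19367/23709) - 24843/22268) = -⅐ - (387340/23709 - 24843/22268) = -⅐ - 1*8036284433/527952012 = -⅐ - 8036284433/527952012 = -8111706149/527952012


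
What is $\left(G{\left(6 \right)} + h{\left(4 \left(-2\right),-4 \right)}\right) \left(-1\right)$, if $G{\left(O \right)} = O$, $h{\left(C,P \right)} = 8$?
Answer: $-14$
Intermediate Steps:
$\left(G{\left(6 \right)} + h{\left(4 \left(-2\right),-4 \right)}\right) \left(-1\right) = \left(6 + 8\right) \left(-1\right) = 14 \left(-1\right) = -14$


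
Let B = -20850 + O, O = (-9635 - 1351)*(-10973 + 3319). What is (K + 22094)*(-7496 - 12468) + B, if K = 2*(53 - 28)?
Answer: -358016822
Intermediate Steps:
K = 50 (K = 2*25 = 50)
O = 84086844 (O = -10986*(-7654) = 84086844)
B = 84065994 (B = -20850 + 84086844 = 84065994)
(K + 22094)*(-7496 - 12468) + B = (50 + 22094)*(-7496 - 12468) + 84065994 = 22144*(-19964) + 84065994 = -442082816 + 84065994 = -358016822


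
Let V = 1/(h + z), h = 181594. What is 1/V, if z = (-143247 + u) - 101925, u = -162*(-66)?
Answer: -52886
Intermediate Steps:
u = 10692
z = -234480 (z = (-143247 + 10692) - 101925 = -132555 - 101925 = -234480)
V = -1/52886 (V = 1/(181594 - 234480) = 1/(-52886) = -1/52886 ≈ -1.8909e-5)
1/V = 1/(-1/52886) = -52886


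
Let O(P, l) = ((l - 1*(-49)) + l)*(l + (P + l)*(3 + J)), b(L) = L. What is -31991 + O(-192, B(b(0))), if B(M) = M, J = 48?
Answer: -511799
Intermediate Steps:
O(P, l) = (49 + 2*l)*(51*P + 52*l) (O(P, l) = ((l - 1*(-49)) + l)*(l + (P + l)*(3 + 48)) = ((l + 49) + l)*(l + (P + l)*51) = ((49 + l) + l)*(l + (51*P + 51*l)) = (49 + 2*l)*(51*P + 52*l))
-31991 + O(-192, B(b(0))) = -31991 + (104*0**2 + 2499*(-192) + 2548*0 + 102*(-192)*0) = -31991 + (104*0 - 479808 + 0 + 0) = -31991 + (0 - 479808 + 0 + 0) = -31991 - 479808 = -511799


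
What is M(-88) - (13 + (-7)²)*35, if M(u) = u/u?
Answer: -2169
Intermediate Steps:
M(u) = 1
M(-88) - (13 + (-7)²)*35 = 1 - (13 + (-7)²)*35 = 1 - (13 + 49)*35 = 1 - 62*35 = 1 - 1*2170 = 1 - 2170 = -2169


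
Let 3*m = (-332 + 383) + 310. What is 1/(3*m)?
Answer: 1/361 ≈ 0.0027701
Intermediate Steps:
m = 361/3 (m = ((-332 + 383) + 310)/3 = (51 + 310)/3 = (⅓)*361 = 361/3 ≈ 120.33)
1/(3*m) = 1/(3*(361/3)) = 1/361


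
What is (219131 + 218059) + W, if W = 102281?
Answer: 539471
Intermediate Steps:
(219131 + 218059) + W = (219131 + 218059) + 102281 = 437190 + 102281 = 539471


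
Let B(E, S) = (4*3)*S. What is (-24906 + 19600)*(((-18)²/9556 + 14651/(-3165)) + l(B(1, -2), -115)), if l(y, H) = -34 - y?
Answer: 585552777544/7561185 ≈ 77442.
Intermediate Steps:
B(E, S) = 12*S
(-24906 + 19600)*(((-18)²/9556 + 14651/(-3165)) + l(B(1, -2), -115)) = (-24906 + 19600)*(((-18)²/9556 + 14651/(-3165)) + (-34 - 12*(-2))) = -5306*((324*(1/9556) + 14651*(-1/3165)) + (-34 - 1*(-24))) = -5306*((81/2389 - 14651/3165) + (-34 + 24)) = -5306*(-34744874/7561185 - 10) = -5306*(-110356724/7561185) = 585552777544/7561185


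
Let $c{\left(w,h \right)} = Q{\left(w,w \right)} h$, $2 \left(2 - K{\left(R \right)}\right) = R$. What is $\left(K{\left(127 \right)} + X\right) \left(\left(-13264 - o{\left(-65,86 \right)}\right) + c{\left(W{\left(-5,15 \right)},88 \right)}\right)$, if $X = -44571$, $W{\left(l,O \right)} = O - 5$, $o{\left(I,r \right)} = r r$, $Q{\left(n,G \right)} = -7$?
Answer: $949601070$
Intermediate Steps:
$o{\left(I,r \right)} = r^{2}$
$W{\left(l,O \right)} = -5 + O$ ($W{\left(l,O \right)} = O - 5 = -5 + O$)
$K{\left(R \right)} = 2 - \frac{R}{2}$
$c{\left(w,h \right)} = - 7 h$
$\left(K{\left(127 \right)} + X\right) \left(\left(-13264 - o{\left(-65,86 \right)}\right) + c{\left(W{\left(-5,15 \right)},88 \right)}\right) = \left(\left(2 - \frac{127}{2}\right) - 44571\right) \left(\left(-13264 - 86^{2}\right) - 616\right) = \left(\left(2 - \frac{127}{2}\right) - 44571\right) \left(\left(-13264 - 7396\right) - 616\right) = \left(- \frac{123}{2} - 44571\right) \left(\left(-13264 - 7396\right) - 616\right) = - \frac{89265 \left(-20660 - 616\right)}{2} = \left(- \frac{89265}{2}\right) \left(-21276\right) = 949601070$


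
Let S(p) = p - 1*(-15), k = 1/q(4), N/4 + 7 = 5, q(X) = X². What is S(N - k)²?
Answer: 12321/256 ≈ 48.129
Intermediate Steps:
N = -8 (N = -28 + 4*5 = -28 + 20 = -8)
k = 1/16 (k = 1/(4²) = 1/16 ≈ 0.062500)
S(p) = 15 + p (S(p) = p + 15 = 15 + p)
S(N - k)² = (15 + (-8 - 1*1/16))² = (15 + (-8 - 1/16))² = (15 - 129/16)² = (111/16)² = 12321/256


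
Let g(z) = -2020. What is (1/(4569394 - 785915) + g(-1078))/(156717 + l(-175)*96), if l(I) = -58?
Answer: -7642627579/571869067371 ≈ -0.013364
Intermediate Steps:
(1/(4569394 - 785915) + g(-1078))/(156717 + l(-175)*96) = (1/(4569394 - 785915) - 2020)/(156717 - 58*96) = (1/3783479 - 2020)/(156717 - 5568) = (1/3783479 - 2020)/151149 = -7642627579/3783479*1/151149 = -7642627579/571869067371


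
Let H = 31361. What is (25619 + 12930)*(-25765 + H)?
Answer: 215720204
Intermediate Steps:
(25619 + 12930)*(-25765 + H) = (25619 + 12930)*(-25765 + 31361) = 38549*5596 = 215720204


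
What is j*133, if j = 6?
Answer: 798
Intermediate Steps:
j*133 = 6*133 = 798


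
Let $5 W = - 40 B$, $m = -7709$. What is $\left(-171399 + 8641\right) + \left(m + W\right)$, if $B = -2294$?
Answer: $-152115$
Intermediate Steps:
$W = 18352$ ($W = \frac{\left(-40\right) \left(-2294\right)}{5} = \frac{1}{5} \cdot 91760 = 18352$)
$\left(-171399 + 8641\right) + \left(m + W\right) = \left(-171399 + 8641\right) + \left(-7709 + 18352\right) = -162758 + 10643 = -152115$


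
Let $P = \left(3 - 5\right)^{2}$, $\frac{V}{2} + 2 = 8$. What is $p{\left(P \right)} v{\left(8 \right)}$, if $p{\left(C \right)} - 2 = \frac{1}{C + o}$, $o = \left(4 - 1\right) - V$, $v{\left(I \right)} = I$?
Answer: $\frac{72}{5} \approx 14.4$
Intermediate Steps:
$V = 12$ ($V = -4 + 2 \cdot 8 = -4 + 16 = 12$)
$o = -9$ ($o = \left(4 - 1\right) - 12 = 3 - 12 = -9$)
$P = 4$ ($P = \left(-2\right)^{2} = 4$)
$p{\left(C \right)} = 2 + \frac{1}{-9 + C}$ ($p{\left(C \right)} = 2 + \frac{1}{C - 9} = 2 + \frac{1}{-9 + C}$)
$p{\left(P \right)} v{\left(8 \right)} = \frac{-17 + 2 \cdot 4}{-9 + 4} \cdot 8 = \frac{-17 + 8}{-5} \cdot 8 = \left(- \frac{1}{5}\right) \left(-9\right) 8 = \frac{9}{5} \cdot 8 = \frac{72}{5}$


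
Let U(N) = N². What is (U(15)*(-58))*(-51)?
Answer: 665550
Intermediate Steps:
(U(15)*(-58))*(-51) = (15²*(-58))*(-51) = (225*(-58))*(-51) = -13050*(-51) = 665550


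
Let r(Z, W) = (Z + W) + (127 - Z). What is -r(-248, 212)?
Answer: -339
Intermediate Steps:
r(Z, W) = 127 + W (r(Z, W) = (W + Z) + (127 - Z) = 127 + W)
-r(-248, 212) = -(127 + 212) = -1*339 = -339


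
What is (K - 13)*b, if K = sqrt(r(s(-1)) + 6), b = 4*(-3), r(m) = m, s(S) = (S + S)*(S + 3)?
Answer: 156 - 12*sqrt(2) ≈ 139.03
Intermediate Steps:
s(S) = 2*S*(3 + S) (s(S) = (2*S)*(3 + S) = 2*S*(3 + S))
b = -12
K = sqrt(2) (K = sqrt(2*(-1)*(3 - 1) + 6) = sqrt(2*(-1)*2 + 6) = sqrt(-4 + 6) = sqrt(2) ≈ 1.4142)
(K - 13)*b = (sqrt(2) - 13)*(-12) = (-13 + sqrt(2))*(-12) = 156 - 12*sqrt(2)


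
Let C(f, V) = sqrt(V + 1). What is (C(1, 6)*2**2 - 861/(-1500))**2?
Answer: 28082369/250000 + 574*sqrt(7)/125 ≈ 124.48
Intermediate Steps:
C(f, V) = sqrt(1 + V)
(C(1, 6)*2**2 - 861/(-1500))**2 = (sqrt(1 + 6)*2**2 - 861/(-1500))**2 = (sqrt(7)*4 - 861*(-1/1500))**2 = (4*sqrt(7) + 287/500)**2 = (287/500 + 4*sqrt(7))**2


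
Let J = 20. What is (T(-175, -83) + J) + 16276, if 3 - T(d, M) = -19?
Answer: 16318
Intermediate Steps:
T(d, M) = 22 (T(d, M) = 3 - 1*(-19) = 3 + 19 = 22)
(T(-175, -83) + J) + 16276 = (22 + 20) + 16276 = 42 + 16276 = 16318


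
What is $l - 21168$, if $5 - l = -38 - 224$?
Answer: $-20901$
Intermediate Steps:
$l = 267$ ($l = 5 - \left(-38 - 224\right) = 5 - -262 = 5 + 262 = 267$)
$l - 21168 = 267 - 21168 = -20901$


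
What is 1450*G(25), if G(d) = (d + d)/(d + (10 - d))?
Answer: 7250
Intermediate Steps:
G(d) = d/5 (G(d) = (2*d)/10 = (2*d)*(⅒) = d/5)
1450*G(25) = 1450*((⅕)*25) = 1450*5 = 7250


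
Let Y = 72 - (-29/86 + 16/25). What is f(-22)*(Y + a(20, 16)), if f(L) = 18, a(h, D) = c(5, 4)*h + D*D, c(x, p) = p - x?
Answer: 5953941/1075 ≈ 5538.5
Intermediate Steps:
a(h, D) = D² - h (a(h, D) = (4 - 1*5)*h + D*D = (4 - 5)*h + D² = -h + D² = D² - h)
Y = 154149/2150 (Y = 72 - (-29*1/86 + 16*(1/25)) = 72 - (-29/86 + 16/25) = 72 - 1*651/2150 = 72 - 651/2150 = 154149/2150 ≈ 71.697)
f(-22)*(Y + a(20, 16)) = 18*(154149/2150 + (16² - 1*20)) = 18*(154149/2150 + (256 - 20)) = 18*(154149/2150 + 236) = 18*(661549/2150) = 5953941/1075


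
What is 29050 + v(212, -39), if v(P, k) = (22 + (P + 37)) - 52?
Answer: 29269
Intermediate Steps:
v(P, k) = 7 + P (v(P, k) = (22 + (37 + P)) - 52 = (59 + P) - 52 = 7 + P)
29050 + v(212, -39) = 29050 + (7 + 212) = 29050 + 219 = 29269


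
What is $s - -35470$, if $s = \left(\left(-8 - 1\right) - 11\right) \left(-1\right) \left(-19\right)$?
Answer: $35090$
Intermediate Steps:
$s = -380$ ($s = \left(-9 - 11\right) \left(-1\right) \left(-19\right) = \left(-20\right) \left(-1\right) \left(-19\right) = 20 \left(-19\right) = -380$)
$s - -35470 = -380 - -35470 = -380 + 35470 = 35090$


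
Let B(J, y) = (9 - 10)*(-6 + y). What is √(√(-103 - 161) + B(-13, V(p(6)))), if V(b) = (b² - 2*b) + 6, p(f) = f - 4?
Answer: 2^(¾)*33^(¼)*√I ≈ 2.8503 + 2.8503*I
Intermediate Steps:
p(f) = -4 + f
V(b) = 6 + b² - 2*b
B(J, y) = 6 - y (B(J, y) = -(-6 + y) = 6 - y)
√(√(-103 - 161) + B(-13, V(p(6)))) = √(√(-103 - 161) + (6 - (6 + (-4 + 6)² - 2*(-4 + 6)))) = √(√(-264) + (6 - (6 + 2² - 2*2))) = √(2*I*√66 + (6 - (6 + 4 - 4))) = √(2*I*√66 + (6 - 1*6)) = √(2*I*√66 + (6 - 6)) = √(2*I*√66 + 0) = √(2*I*√66) = 2^(¾)*33^(¼)*√I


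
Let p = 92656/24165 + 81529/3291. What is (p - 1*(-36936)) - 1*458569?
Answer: -11176312945438/26509005 ≈ -4.2160e+5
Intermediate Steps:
p = 758359727/26509005 (p = 92656*(1/24165) + 81529*(1/3291) = 92656/24165 + 81529/3291 = 758359727/26509005 ≈ 28.608)
(p - 1*(-36936)) - 1*458569 = (758359727/26509005 - 1*(-36936)) - 1*458569 = (758359727/26509005 + 36936) - 458569 = 979894968407/26509005 - 458569 = -11176312945438/26509005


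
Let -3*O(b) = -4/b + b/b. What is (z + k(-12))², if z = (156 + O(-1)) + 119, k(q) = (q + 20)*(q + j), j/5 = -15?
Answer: 1607824/9 ≈ 1.7865e+5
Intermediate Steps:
j = -75 (j = 5*(-15) = -75)
k(q) = (-75 + q)*(20 + q) (k(q) = (q + 20)*(q - 75) = (20 + q)*(-75 + q) = (-75 + q)*(20 + q))
O(b) = -⅓ + 4/(3*b) (O(b) = -(-4/b + b/b)/3 = -(-4/b + 1)/3 = -(1 - 4/b)/3 = -⅓ + 4/(3*b))
z = 820/3 (z = (156 + (⅓)*(4 - 1*(-1))/(-1)) + 119 = (156 + (⅓)*(-1)*(4 + 1)) + 119 = (156 + (⅓)*(-1)*5) + 119 = (156 - 5/3) + 119 = 463/3 + 119 = 820/3 ≈ 273.33)
(z + k(-12))² = (820/3 + (-1500 + (-12)² - 55*(-12)))² = (820/3 + (-1500 + 144 + 660))² = (820/3 - 696)² = (-1268/3)² = 1607824/9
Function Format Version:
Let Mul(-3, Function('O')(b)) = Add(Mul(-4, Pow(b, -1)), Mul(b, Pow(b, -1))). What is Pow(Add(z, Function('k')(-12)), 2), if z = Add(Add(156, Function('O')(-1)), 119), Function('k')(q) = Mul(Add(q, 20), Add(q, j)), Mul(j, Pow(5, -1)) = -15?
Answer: Rational(1607824, 9) ≈ 1.7865e+5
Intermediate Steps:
j = -75 (j = Mul(5, -15) = -75)
Function('k')(q) = Mul(Add(-75, q), Add(20, q)) (Function('k')(q) = Mul(Add(q, 20), Add(q, -75)) = Mul(Add(20, q), Add(-75, q)) = Mul(Add(-75, q), Add(20, q)))
Function('O')(b) = Add(Rational(-1, 3), Mul(Rational(4, 3), Pow(b, -1))) (Function('O')(b) = Mul(Rational(-1, 3), Add(Mul(-4, Pow(b, -1)), Mul(b, Pow(b, -1)))) = Mul(Rational(-1, 3), Add(Mul(-4, Pow(b, -1)), 1)) = Mul(Rational(-1, 3), Add(1, Mul(-4, Pow(b, -1)))) = Add(Rational(-1, 3), Mul(Rational(4, 3), Pow(b, -1))))
z = Rational(820, 3) (z = Add(Add(156, Mul(Rational(1, 3), Pow(-1, -1), Add(4, Mul(-1, -1)))), 119) = Add(Add(156, Mul(Rational(1, 3), -1, Add(4, 1))), 119) = Add(Add(156, Mul(Rational(1, 3), -1, 5)), 119) = Add(Add(156, Rational(-5, 3)), 119) = Add(Rational(463, 3), 119) = Rational(820, 3) ≈ 273.33)
Pow(Add(z, Function('k')(-12)), 2) = Pow(Add(Rational(820, 3), Add(-1500, Pow(-12, 2), Mul(-55, -12))), 2) = Pow(Add(Rational(820, 3), Add(-1500, 144, 660)), 2) = Pow(Add(Rational(820, 3), -696), 2) = Pow(Rational(-1268, 3), 2) = Rational(1607824, 9)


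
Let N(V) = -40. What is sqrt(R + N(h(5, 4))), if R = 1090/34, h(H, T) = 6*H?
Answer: 3*I*sqrt(255)/17 ≈ 2.818*I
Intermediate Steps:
R = 545/17 (R = 1090*(1/34) = 545/17 ≈ 32.059)
sqrt(R + N(h(5, 4))) = sqrt(545/17 - 40) = sqrt(-135/17) = 3*I*sqrt(255)/17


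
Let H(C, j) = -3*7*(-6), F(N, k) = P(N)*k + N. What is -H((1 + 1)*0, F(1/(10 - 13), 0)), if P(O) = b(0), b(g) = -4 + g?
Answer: -126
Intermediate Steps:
P(O) = -4 (P(O) = -4 + 0 = -4)
F(N, k) = N - 4*k (F(N, k) = -4*k + N = N - 4*k)
H(C, j) = 126 (H(C, j) = -21*(-6) = 126)
-H((1 + 1)*0, F(1/(10 - 13), 0)) = -1*126 = -126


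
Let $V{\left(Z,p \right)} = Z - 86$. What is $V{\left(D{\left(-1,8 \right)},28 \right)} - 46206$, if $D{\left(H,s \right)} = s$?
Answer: $-46284$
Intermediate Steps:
$V{\left(Z,p \right)} = -86 + Z$ ($V{\left(Z,p \right)} = Z - 86 = -86 + Z$)
$V{\left(D{\left(-1,8 \right)},28 \right)} - 46206 = \left(-86 + 8\right) - 46206 = -78 - 46206 = -46284$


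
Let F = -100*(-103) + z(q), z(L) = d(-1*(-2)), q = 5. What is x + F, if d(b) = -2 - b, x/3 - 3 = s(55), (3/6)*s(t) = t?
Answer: 10635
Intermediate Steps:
s(t) = 2*t
x = 339 (x = 9 + 3*(2*55) = 9 + 3*110 = 9 + 330 = 339)
z(L) = -4 (z(L) = -2 - (-1)*(-2) = -2 - 1*2 = -2 - 2 = -4)
F = 10296 (F = -100*(-103) - 4 = 10300 - 4 = 10296)
x + F = 339 + 10296 = 10635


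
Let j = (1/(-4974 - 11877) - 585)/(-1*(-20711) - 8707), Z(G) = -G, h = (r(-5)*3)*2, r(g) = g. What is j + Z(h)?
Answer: 1514631071/50569851 ≈ 29.951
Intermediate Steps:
h = -30 (h = -5*3*2 = -15*2 = -30)
j = -2464459/50569851 (j = (1/(-16851) - 585)/(20711 - 8707) = (-1/16851 - 585)/12004 = -9857836/16851*1/12004 = -2464459/50569851 ≈ -0.048734)
j + Z(h) = -2464459/50569851 - 1*(-30) = -2464459/50569851 + 30 = 1514631071/50569851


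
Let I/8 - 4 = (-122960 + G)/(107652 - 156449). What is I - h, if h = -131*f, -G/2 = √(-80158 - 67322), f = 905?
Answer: 5787673519/48797 + 32*I*√36870/48797 ≈ 1.1861e+5 + 0.12592*I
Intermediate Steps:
G = -4*I*√36870 (G = -2*√(-80158 - 67322) = -4*I*√36870 ≈ -768.06*I)
I = 2545184/48797 + 32*I*√36870/48797 (I = 32 + 8*((-122960 - 4*I*√36870)/(107652 - 156449)) = 32 + 8*((-122960 - 4*I*√36870)/(-48797)) = 32 + 8*((-122960 - 4*I*√36870)*(-1/48797)) = 32 + 8*(122960/48797 + 4*I*√36870/48797) = 32 + (983680/48797 + 32*I*√36870/48797) = 2545184/48797 + 32*I*√36870/48797 ≈ 52.159 + 0.12592*I)
h = -118555 (h = -131*905 = -118555)
I - h = (2545184/48797 + 32*I*√36870/48797) - 1*(-118555) = (2545184/48797 + 32*I*√36870/48797) + 118555 = 5787673519/48797 + 32*I*√36870/48797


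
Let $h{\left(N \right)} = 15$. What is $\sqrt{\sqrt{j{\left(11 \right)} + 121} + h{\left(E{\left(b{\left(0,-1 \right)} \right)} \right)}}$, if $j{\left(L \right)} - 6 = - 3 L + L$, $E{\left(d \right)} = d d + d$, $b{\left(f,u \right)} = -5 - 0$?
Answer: $\sqrt{15 + \sqrt{105}} \approx 5.0246$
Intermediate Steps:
$b{\left(f,u \right)} = -5$ ($b{\left(f,u \right)} = -5 + 0 = -5$)
$E{\left(d \right)} = d + d^{2}$ ($E{\left(d \right)} = d^{2} + d = d + d^{2}$)
$j{\left(L \right)} = 6 - 2 L$ ($j{\left(L \right)} = 6 + \left(- 3 L + L\right) = 6 - 2 L$)
$\sqrt{\sqrt{j{\left(11 \right)} + 121} + h{\left(E{\left(b{\left(0,-1 \right)} \right)} \right)}} = \sqrt{\sqrt{\left(6 - 22\right) + 121} + 15} = \sqrt{\sqrt{-16 + 121} + 15} = \sqrt{\sqrt{105} + 15} = \sqrt{15 + \sqrt{105}}$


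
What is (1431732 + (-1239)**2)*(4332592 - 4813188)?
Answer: -1425857684388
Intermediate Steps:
(1431732 + (-1239)**2)*(4332592 - 4813188) = (1431732 + 1535121)*(-480596) = 2966853*(-480596) = -1425857684388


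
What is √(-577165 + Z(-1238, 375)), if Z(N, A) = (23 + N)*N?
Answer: √927005 ≈ 962.81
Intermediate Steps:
Z(N, A) = N*(23 + N)
√(-577165 + Z(-1238, 375)) = √(-577165 - 1238*(23 - 1238)) = √(-577165 - 1238*(-1215)) = √(-577165 + 1504170) = √927005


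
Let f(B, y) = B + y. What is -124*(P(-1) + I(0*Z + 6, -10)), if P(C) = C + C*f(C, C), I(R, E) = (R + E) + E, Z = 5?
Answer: 1612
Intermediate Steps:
I(R, E) = R + 2*E (I(R, E) = (E + R) + E = R + 2*E)
P(C) = C + 2*C² (P(C) = C + C*(C + C) = C + C*(2*C) = C + 2*C²)
-124*(P(-1) + I(0*Z + 6, -10)) = -124*(-(1 + 2*(-1)) + ((0*5 + 6) + 2*(-10))) = -124*(-(1 - 2) + ((0 + 6) - 20)) = -124*(-1*(-1) + (6 - 20)) = -124*(1 - 14) = -124*(-13) = 1612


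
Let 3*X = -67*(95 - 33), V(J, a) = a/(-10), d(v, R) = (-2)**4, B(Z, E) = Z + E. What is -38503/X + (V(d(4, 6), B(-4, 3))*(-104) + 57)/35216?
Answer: 328061171/11797360 ≈ 27.808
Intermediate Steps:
B(Z, E) = E + Z
d(v, R) = 16
V(J, a) = -a/10 (V(J, a) = a*(-1/10) = -a/10)
X = -4154/3 (X = (-67*(95 - 33))/3 = (-67*62)/3 = (1/3)*(-4154) = -4154/3 ≈ -1384.7)
-38503/X + (V(d(4, 6), B(-4, 3))*(-104) + 57)/35216 = -38503/(-4154/3) + (-(3 - 4)/10*(-104) + 57)/35216 = -38503*(-3/4154) + (-1/10*(-1)*(-104) + 57)*(1/35216) = 115509/4154 + ((1/10)*(-104) + 57)*(1/35216) = 115509/4154 + (-52/5 + 57)*(1/35216) = 115509/4154 + (233/5)*(1/35216) = 115509/4154 + 233/176080 = 328061171/11797360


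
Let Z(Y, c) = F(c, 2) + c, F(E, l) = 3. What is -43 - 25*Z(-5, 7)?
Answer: -293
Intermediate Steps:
Z(Y, c) = 3 + c
-43 - 25*Z(-5, 7) = -43 - 25*(3 + 7) = -43 - 25*10 = -43 - 250 = -293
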